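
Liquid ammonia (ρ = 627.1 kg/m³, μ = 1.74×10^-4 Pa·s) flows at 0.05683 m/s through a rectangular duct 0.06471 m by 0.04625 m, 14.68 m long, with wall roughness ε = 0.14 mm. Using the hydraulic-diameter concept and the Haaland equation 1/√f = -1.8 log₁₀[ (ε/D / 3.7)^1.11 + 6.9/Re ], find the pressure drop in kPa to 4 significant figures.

ΔP ≈ 0.009284 kPa

Hydraulic diameter D_h = 4A/P = 4·(0.06471·0.04625)/(2·(0.06471+0.04625)) = 0.01197/0.2219 = 0.05394 m.
Re = ρVD_h/μ = 627.1·0.05683·0.05394/0.000174 = 1.105e+04.
ε/D_h = 0.00014/0.05394 = 0.0026; Haaland gives 1/√f = -1.8 log₁₀[0.000316+0.000625] = 5.448, so f = 0.03369.
ΔP = f(L/D_h)(ρV²/2) = 0.03369·14.68/0.05394·1.013 = 9.284 Pa.
ΔP = 0.009284 kPa.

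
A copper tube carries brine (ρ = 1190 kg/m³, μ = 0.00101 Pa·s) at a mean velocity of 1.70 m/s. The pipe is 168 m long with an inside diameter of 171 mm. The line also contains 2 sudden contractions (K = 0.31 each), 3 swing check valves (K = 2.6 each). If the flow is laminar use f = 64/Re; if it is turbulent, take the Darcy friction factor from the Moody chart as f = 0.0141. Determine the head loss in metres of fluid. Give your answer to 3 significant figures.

h_f ≈ 3.28 m

Reynolds number Re = ρVD/μ = 1190 · 1.7 · 0.171 / 0.00101 = 3.425e+05.
Re > 4000 → turbulent; use the Moody-chart value f = 0.0141.
Total minor-loss coefficient ΣK = 2·0.31 + 3·2.6 = 8.42.
ΔP = [f·L/D + ΣK]·(ρV²/2) = [0.0141·168/0.171 + 8.42]·(1190·1.7²/2) = [13.85 + 8.42]·1720 = 3.83e+04 Pa.
Head loss h_f = ΔP/(ρg) = 3.83e+04/(1190·9.81) = 3.28 m.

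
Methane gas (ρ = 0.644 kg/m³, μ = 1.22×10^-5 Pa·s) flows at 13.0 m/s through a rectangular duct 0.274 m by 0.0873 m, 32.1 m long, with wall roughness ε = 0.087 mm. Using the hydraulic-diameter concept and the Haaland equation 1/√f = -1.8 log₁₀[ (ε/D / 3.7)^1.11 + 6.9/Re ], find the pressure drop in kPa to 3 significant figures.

ΔP ≈ 0.276 kPa

Hydraulic diameter D_h = 4A/P = 4·(0.274·0.0873)/(2·(0.274+0.0873)) = 0.09568/0.7226 = 0.1324 m.
Re = ρVD_h/μ = 0.644·13·0.1324/1.22e-05 = 9.086e+04.
ε/D_h = 8.7e-05/0.1324 = 0.000657; Haaland gives 1/√f = -1.8 log₁₀[6.87e-05+7.59e-05] = 6.912, so f = 0.02093.
ΔP = f(L/D_h)(ρV²/2) = 0.02093·32.1/0.1324·54.42 = 276.2 Pa.
ΔP = 0.276 kPa.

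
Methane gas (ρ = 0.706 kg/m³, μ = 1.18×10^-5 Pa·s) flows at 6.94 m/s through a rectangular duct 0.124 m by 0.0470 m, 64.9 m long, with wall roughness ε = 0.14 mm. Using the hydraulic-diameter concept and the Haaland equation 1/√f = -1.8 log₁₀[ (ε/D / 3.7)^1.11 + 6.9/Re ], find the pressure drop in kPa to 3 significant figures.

ΔP ≈ 0.455 kPa

Hydraulic diameter D_h = 4A/P = 4·(0.124·0.047)/(2·(0.124+0.047)) = 0.02331/0.342 = 0.06816 m.
Re = ρVD_h/μ = 0.706·6.94·0.06816/1.18e-05 = 2.83e+04.
ε/D_h = 0.00014/0.06816 = 0.00205; Haaland gives 1/√f = -1.8 log₁₀[0.000243+0.000244] = 5.962, so f = 0.02813.
ΔP = f(L/D_h)(ρV²/2) = 0.02813·64.9/0.06816·17 = 455.4 Pa.
ΔP = 0.455 kPa.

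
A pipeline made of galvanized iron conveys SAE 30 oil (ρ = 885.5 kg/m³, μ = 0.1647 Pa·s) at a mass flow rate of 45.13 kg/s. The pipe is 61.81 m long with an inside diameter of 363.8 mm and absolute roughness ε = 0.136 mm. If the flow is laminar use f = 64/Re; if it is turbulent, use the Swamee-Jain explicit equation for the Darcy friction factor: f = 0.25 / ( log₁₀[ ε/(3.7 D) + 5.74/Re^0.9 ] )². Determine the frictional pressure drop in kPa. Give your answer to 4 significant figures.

ΔP ≈ 1.207 kPa

A = πD²/4 = π(0.3638)²/4 = 0.1039 m²; mean velocity V = ṁ/(ρA) = 45.13/(885.5 · 0.1039) = 0.4903 m/s.
Reynolds number Re = ρVD/μ = 885.5 · 0.4903 · 0.3638 / 0.165 = 959.
Re < 2300 → laminar flow, so f = 64/Re = 64/959 = 0.06674 (the turbulent correlation is not needed).
Darcy-Weisbach: ΔP = f(L/D)(ρV²/2) = 0.06674·(61.81/0.3638)·(885.5·0.4903²/2) = 0.06674·169.9·106.4 = 1207 Pa.
ΔP = 1207 Pa = 1.207 kPa.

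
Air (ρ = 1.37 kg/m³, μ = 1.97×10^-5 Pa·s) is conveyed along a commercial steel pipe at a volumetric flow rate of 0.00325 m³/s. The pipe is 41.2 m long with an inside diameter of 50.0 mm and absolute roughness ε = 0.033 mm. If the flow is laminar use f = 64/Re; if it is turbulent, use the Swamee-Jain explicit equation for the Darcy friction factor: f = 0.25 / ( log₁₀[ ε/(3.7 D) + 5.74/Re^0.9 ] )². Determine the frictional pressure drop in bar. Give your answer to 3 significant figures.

ΔP ≈ 5.75×10^-4 bar

Cross-sectional area A = πD²/4 = π(0.05)²/4 = 0.001963 m²; mean velocity V = Q/A = 0.00325/0.001963 = 1.655 m/s.
Reynolds number Re = ρVD/μ = 1.37 · 1.655 · 0.05 / 1.97e-05 = 5755.
Re > 4000 → turbulent. Relative roughness ε/D = 3.3e-05/0.05 = 0.00066. Swamee-Jain: f = 0.25/(log₁₀[0.00066/3.7 + 5.74/5755^0.9])² = 0.25/(log₁₀[0.000178 + 0.00237])² = 0.25/(-2.594)² = 0.03716.
Darcy-Weisbach: ΔP = f(L/D)(ρV²/2) = 0.03716·(41.2/0.05)·(1.37·1.655²/2) = 0.03716·824·1.877 = 57.47 Pa.
ΔP = 57.47 Pa = 5.75×10^-4 bar.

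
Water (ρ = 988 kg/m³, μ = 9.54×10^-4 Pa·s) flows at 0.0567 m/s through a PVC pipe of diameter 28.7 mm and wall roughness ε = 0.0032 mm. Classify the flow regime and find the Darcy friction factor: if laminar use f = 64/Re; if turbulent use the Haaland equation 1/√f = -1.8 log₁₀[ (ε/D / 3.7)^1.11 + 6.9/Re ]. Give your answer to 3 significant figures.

Re = ρVD/μ = 988·0.0567·0.0287/0.000954 = 1685.
Re < 2300 → laminar, so f = 64/Re = 0.03798 (roughness is irrelevant in laminar flow).

f ≈ 0.0380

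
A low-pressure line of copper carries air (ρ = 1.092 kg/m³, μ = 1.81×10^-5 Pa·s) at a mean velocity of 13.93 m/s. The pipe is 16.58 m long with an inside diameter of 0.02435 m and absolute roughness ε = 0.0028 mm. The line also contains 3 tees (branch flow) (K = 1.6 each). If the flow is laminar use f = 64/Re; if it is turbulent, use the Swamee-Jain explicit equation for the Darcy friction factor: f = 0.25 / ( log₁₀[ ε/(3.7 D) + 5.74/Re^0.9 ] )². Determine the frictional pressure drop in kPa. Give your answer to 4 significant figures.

Reynolds number Re = ρVD/μ = 1.092 · 13.93 · 0.02435 / 1.81e-05 = 2.046e+04.
Re > 4000 → turbulent. Relative roughness ε/D = 2.8e-06/0.02435 = 0.000115. Swamee-Jain: f = 0.25/(log₁₀[0.000115/3.7 + 5.74/2.046e+04^0.9])² = 0.25/(log₁₀[3.11e-05 + 0.000757])² = 0.25/(-3.104)² = 0.02596.
Total minor-loss coefficient ΣK = 3·1.6 = 4.8.
ΔP = [f·L/D + ΣK]·(ρV²/2) = [0.02596·16.58/0.02435 + 4.8]·(1.092·13.93²/2) = [17.67 + 4.8]·105.9 = 2381 Pa.
ΔP = 2381 Pa = 2.381 kPa.

ΔP ≈ 2.381 kPa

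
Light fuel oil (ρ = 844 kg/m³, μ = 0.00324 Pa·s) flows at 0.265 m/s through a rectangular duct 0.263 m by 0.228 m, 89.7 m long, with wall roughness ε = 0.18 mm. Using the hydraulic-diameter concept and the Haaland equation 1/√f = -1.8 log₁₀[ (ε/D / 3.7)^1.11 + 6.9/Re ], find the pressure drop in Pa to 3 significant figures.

Hydraulic diameter D_h = 4A/P = 4·(0.263·0.228)/(2·(0.263+0.228)) = 0.2399/0.982 = 0.2443 m.
Re = ρVD_h/μ = 844·0.265·0.2443/0.00324 = 1.686e+04.
ε/D_h = 0.00018/0.2443 = 0.000737; Haaland gives 1/√f = -1.8 log₁₀[7.8e-05+0.000409] = 5.962, so f = 0.02813.
ΔP = f(L/D_h)(ρV²/2) = 0.02813·89.7/0.2443·29.63 = 306.2 Pa.

ΔP ≈ 306 Pa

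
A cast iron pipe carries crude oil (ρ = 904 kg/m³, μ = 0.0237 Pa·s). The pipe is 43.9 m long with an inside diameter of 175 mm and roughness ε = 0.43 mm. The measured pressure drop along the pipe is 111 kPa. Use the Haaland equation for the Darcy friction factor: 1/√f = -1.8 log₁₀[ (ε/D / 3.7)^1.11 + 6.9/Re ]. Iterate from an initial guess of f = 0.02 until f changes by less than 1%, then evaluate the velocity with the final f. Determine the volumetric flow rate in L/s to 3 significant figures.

Q ≈ 143 L/s

Rearranging Darcy-Weisbach: V = √(2·ΔP·D/(f·L·ρ)). With ε/D = 0.00043/0.175 = 0.00246, iterate starting from f = 0.02:
  f = 0.02 → V = √(2·1.11e+05·0.175/(0.02·43.9·904)) = 6.996 m/s; Re = ρVD/μ = 4.67e+04; f → 0.02747
  f = 0.02747 → V = 5.97 m/s; Re = 3.985e+04; f → 0.02787
  f = 0.02787 → V = 5.927 m/s; Re = 3.956e+04; f → 0.02789
Converged (Δf/f < 1%). With the final f = 0.02789: V = √(2·1.11e+05·0.175/(0.02789·43.9·904)) = 5.925 m/s.
Q = V·A = 5.925·(π/4·0.175²) = 0.1425 m³/s = 143 L/s.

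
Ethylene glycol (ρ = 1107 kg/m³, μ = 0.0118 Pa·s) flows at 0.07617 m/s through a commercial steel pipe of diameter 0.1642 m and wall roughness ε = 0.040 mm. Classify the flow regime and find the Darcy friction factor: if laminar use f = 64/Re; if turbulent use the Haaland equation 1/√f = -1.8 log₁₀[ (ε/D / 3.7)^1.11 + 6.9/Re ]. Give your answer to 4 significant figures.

f ≈ 0.05455

Re = ρVD/μ = 1107·0.07617·0.1642/0.0118 = 1173.
Re < 2300 → laminar, so f = 64/Re = 0.05455 (roughness is irrelevant in laminar flow).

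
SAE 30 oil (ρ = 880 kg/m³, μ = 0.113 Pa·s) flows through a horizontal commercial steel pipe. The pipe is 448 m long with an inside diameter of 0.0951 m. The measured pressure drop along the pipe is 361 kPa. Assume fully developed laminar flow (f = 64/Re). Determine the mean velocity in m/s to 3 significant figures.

For laminar flow, f = 64/Re with Re = ρVD/μ, so Darcy-Weisbach reduces to ΔP = 32μLV/D². Solving for V: V = ΔP·D²/(32μL) = 3.61e+05·(0.0951)²/(32·0.113·448) = 2.015 m/s.
Check: Re = ρVD/μ = 880·2.015·0.0951/0.113 = 1493 < 2300, so the laminar assumption holds.

V ≈ 2.02 m/s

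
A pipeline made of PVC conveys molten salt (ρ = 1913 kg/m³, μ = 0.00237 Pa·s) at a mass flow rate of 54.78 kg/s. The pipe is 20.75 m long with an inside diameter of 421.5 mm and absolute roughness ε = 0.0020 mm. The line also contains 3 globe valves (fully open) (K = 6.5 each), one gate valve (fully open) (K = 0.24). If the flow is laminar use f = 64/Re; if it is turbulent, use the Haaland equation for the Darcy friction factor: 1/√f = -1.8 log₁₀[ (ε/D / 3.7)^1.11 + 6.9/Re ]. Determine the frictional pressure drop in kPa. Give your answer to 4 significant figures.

ΔP ≈ 0.8334 kPa

A = πD²/4 = π(0.4215)²/4 = 0.1395 m²; mean velocity V = ṁ/(ρA) = 54.78/(1913 · 0.1395) = 0.2052 m/s.
Reynolds number Re = ρVD/μ = 1913 · 0.2052 · 0.4215 / 0.00237 = 6.982e+04.
Re > 4000 → turbulent. Relative roughness ε/D = 2e-06/0.4215 = 4.74e-06. Haaland: 1/√f = -1.8 log₁₀[(4.74e-06/3.7)^1.11 + 6.9/6.982e+04] = -1.8 log₁₀[2.88e-07 + 9.88e-05] = 7.207, so f = 0.01925.
Total minor-loss coefficient ΣK = 3·6.5 + 1·0.24 = 19.7.
ΔP = [f·L/D + ΣK]·(ρV²/2) = [0.01925·20.75/0.4215 + 19.7]·(1913·0.2052²/2) = [0.9478 + 19.7]·40.28 = 833.4 Pa.
ΔP = 833.4 Pa = 0.8334 kPa.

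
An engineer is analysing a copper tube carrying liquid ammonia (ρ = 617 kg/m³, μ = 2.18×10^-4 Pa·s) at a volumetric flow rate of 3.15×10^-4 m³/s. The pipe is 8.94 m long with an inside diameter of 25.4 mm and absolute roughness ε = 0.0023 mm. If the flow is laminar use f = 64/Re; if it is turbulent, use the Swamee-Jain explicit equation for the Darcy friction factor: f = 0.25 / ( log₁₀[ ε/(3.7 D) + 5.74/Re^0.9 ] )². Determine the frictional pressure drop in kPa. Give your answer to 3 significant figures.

ΔP ≈ 0.908 kPa

Cross-sectional area A = πD²/4 = π(0.0254)²/4 = 0.0005067 m²; mean velocity V = Q/A = 0.000315/0.0005067 = 0.6217 m/s.
Reynolds number Re = ρVD/μ = 617 · 0.6217 · 0.0254 / 0.000218 = 4.469e+04.
Re > 4000 → turbulent. Relative roughness ε/D = 2.3e-06/0.0254 = 9.06e-05. Swamee-Jain: f = 0.25/(log₁₀[9.06e-05/3.7 + 5.74/4.469e+04^0.9])² = 0.25/(log₁₀[2.45e-05 + 0.000375])² = 0.25/(-3.399)² = 0.02164.
Darcy-Weisbach: ΔP = f(L/D)(ρV²/2) = 0.02164·(8.94/0.0254)·(617·0.6217²/2) = 0.02164·352·119.2 = 908.1 Pa.
ΔP = 908.1 Pa = 0.908 kPa.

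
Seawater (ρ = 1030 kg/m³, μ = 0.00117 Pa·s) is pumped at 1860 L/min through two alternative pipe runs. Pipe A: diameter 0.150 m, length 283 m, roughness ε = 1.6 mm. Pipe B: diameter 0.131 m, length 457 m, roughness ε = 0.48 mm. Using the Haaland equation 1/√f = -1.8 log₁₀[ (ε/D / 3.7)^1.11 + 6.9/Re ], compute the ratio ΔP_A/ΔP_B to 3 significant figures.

ΔP_A/ΔP_B ≈ 0.436

Pipe A: V = Q/A = 0.031/0.01767 = 1.754 m/s; Re = 2.316e+05; ε/D = 0.0107; Haaland → f = 0.03906; ΔP_A = f(L/D)(ρV²/2) = 1.168e+05 Pa.
Pipe B: V = Q/A = 0.031/0.01348 = 2.3 m/s; Re = 2.652e+05; ε/D = 0.00366; Haaland → f = 0.02815; ΔP_B = f(L/D)(ρV²/2) = 2.676e+05 Pa.
ΔP_A/ΔP_B = 1.168e+05/2.676e+05 = 0.436.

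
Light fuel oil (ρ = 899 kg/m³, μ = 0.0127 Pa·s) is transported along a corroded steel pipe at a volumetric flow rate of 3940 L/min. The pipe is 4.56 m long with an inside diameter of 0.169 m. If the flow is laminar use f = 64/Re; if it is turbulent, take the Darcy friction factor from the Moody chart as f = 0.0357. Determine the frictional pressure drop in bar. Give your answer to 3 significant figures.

Q = 3940 L/min = 3940/60000 = 0.06567 m³/s.
Cross-sectional area A = πD²/4 = π(0.169)²/4 = 0.02243 m²; mean velocity V = Q/A = 0.06567/0.02243 = 2.927 m/s.
Reynolds number Re = ρVD/μ = 899 · 2.927 · 0.169 / 0.0127 = 3.502e+04.
Re > 4000 → turbulent; use the Moody-chart value f = 0.0357.
Darcy-Weisbach: ΔP = f(L/D)(ρV²/2) = 0.0357·(4.56/0.169)·(899·2.927²/2) = 0.0357·26.98·3852 = 3711 Pa.
ΔP = 3711 Pa = 0.0371 bar.

ΔP ≈ 0.0371 bar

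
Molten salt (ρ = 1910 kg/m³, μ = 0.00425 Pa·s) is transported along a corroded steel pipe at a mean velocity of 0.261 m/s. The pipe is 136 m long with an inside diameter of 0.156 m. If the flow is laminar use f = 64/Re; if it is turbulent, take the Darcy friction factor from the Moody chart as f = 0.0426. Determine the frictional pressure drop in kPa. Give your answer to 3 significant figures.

Reynolds number Re = ρVD/μ = 1910 · 0.261 · 0.156 / 0.00425 = 1.83e+04.
Re > 4000 → turbulent; use the Moody-chart value f = 0.0426.
Darcy-Weisbach: ΔP = f(L/D)(ρV²/2) = 0.0426·(136/0.156)·(1910·0.261²/2) = 0.0426·871.8·65.06 = 2416 Pa.
ΔP = 2416 Pa = 2.42 kPa.

ΔP ≈ 2.42 kPa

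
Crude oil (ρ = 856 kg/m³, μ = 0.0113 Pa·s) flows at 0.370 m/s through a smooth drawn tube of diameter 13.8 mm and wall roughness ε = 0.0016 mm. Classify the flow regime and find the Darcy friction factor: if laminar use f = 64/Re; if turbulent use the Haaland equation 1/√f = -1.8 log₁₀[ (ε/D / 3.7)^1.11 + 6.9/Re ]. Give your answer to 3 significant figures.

f ≈ 0.165

Re = ρVD/μ = 856·0.37·0.0138/0.0113 = 386.8.
Re < 2300 → laminar, so f = 64/Re = 0.1655 (roughness is irrelevant in laminar flow).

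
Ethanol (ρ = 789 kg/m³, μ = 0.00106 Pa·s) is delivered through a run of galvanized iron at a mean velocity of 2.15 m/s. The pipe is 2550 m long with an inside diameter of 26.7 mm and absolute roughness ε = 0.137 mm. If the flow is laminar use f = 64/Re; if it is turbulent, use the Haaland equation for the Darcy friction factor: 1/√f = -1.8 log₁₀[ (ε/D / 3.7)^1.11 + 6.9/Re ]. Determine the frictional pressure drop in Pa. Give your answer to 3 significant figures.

Reynolds number Re = ρVD/μ = 789 · 2.15 · 0.0267 / 0.00106 = 4.273e+04.
Re > 4000 → turbulent. Relative roughness ε/D = 0.000137/0.0267 = 0.00513. Haaland: 1/√f = -1.8 log₁₀[(0.00513/3.7)^1.11 + 6.9/4.273e+04] = -1.8 log₁₀[0.000672 + 0.000161] = 5.542, so f = 0.03256.
Darcy-Weisbach: ΔP = f(L/D)(ρV²/2) = 0.03256·(2550/0.0267)·(789·2.15²/2) = 0.03256·9.551e+04·1824 = 5.67e+06 Pa.

ΔP ≈ 5.67×10^6 Pa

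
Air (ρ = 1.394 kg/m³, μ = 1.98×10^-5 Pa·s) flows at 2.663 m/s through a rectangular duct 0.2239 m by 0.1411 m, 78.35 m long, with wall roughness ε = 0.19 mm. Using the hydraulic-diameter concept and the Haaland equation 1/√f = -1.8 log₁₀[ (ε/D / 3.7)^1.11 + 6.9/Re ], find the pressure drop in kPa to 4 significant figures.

ΔP ≈ 0.05714 kPa

Hydraulic diameter D_h = 4A/P = 4·(0.2239·0.1411)/(2·(0.2239+0.1411)) = 0.1264/0.73 = 0.1731 m.
Re = ρVD_h/μ = 1.394·2.663·0.1731/1.98e-05 = 3.246e+04.
ε/D_h = 0.00019/0.1731 = 0.0011; Haaland gives 1/√f = -1.8 log₁₀[0.000121+0.000213] = 6.257, so f = 0.02554.
ΔP = f(L/D_h)(ρV²/2) = 0.02554·78.35/0.1731·4.943 = 57.14 Pa.
ΔP = 0.05714 kPa.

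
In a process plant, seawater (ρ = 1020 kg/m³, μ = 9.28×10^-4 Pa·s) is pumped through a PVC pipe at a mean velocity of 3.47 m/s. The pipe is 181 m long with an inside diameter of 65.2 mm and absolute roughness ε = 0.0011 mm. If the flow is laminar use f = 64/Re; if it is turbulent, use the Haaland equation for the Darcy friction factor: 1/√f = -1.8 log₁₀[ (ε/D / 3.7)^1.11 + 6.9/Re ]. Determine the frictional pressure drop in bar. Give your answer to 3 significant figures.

ΔP ≈ 2.55 bar

Reynolds number Re = ρVD/μ = 1020 · 3.47 · 0.0652 / 0.000928 = 2.487e+05.
Re > 4000 → turbulent. Relative roughness ε/D = 1.1e-06/0.0652 = 1.69e-05. Haaland: 1/√f = -1.8 log₁₀[(1.69e-05/3.7)^1.11 + 6.9/2.487e+05] = -1.8 log₁₀[1.18e-06 + 2.77e-05] = 8.17, so f = 0.01498.
Darcy-Weisbach: ΔP = f(L/D)(ρV²/2) = 0.01498·(181/0.0652)·(1020·3.47²/2) = 0.01498·2776·6141 = 2.554e+05 Pa.
ΔP = 2.554e+05 Pa = 2.55 bar.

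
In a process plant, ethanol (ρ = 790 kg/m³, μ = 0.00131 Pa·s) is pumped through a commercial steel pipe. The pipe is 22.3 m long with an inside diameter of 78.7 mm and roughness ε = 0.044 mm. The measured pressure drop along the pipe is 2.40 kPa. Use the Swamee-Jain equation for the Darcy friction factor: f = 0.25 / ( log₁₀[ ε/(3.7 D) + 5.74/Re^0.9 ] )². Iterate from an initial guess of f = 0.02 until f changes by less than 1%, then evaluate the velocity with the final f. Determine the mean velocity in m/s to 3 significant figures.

Rearranging Darcy-Weisbach: V = √(2·ΔP·D/(f·L·ρ)). With ε/D = 4.4e-05/0.0787 = 0.000559, iterate starting from f = 0.02:
  f = 0.02 → V = √(2·2400·0.0787/(0.02·22.3·790)) = 1.035 m/s; Re = ρVD/μ = 4.914e+04; f → 0.02288
  f = 0.02288 → V = 0.968 m/s; Re = 4.594e+04; f → 0.02314
  f = 0.02314 → V = 0.9626 m/s; Re = 4.569e+04; f → 0.02316
Converged (Δf/f < 1%). With the final f = 0.02316: V = √(2·2400·0.0787/(0.02316·22.3·790)) = 0.9621 m/s.

V ≈ 0.962 m/s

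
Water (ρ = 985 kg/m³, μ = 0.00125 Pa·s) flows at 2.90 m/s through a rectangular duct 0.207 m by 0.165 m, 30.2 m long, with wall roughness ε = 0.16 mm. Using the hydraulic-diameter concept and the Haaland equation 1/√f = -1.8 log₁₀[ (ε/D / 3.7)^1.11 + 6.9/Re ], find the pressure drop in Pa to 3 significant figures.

Hydraulic diameter D_h = 4A/P = 4·(0.207·0.165)/(2·(0.207+0.165)) = 0.1366/0.744 = 0.1836 m.
Re = ρVD_h/μ = 985·2.9·0.1836/0.00125 = 4.196e+05.
ε/D_h = 0.00016/0.1836 = 0.000871; Haaland gives 1/√f = -1.8 log₁₀[9.39e-05+1.64e-05] = 7.123, so f = 0.01971.
ΔP = f(L/D_h)(ρV²/2) = 0.01971·30.2/0.1836·4142 = 1.343e+04 Pa.

ΔP ≈ 13400 Pa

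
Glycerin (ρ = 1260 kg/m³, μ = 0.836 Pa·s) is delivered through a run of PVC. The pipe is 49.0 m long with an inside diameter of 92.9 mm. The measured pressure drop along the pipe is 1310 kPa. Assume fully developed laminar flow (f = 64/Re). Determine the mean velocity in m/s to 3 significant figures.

For laminar flow, f = 64/Re with Re = ρVD/μ, so Darcy-Weisbach reduces to ΔP = 32μLV/D². Solving for V: V = ΔP·D²/(32μL) = 1.31e+06·(0.0929)²/(32·0.836·49) = 8.625 m/s.
Check: Re = ρVD/μ = 1260·8.625·0.0929/0.836 = 1208 < 2300, so the laminar assumption holds.

V ≈ 8.62 m/s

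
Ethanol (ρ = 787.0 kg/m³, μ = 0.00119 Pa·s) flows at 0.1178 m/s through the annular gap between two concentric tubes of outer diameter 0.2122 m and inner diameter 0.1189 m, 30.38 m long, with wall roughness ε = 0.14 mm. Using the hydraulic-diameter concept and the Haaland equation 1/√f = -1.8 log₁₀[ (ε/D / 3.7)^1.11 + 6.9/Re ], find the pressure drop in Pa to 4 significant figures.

Hydraulic diameter D_h = 4A/P = D_o - D_i = 0.2122 - 0.1189 = 0.0933 m.
Re = ρVD_h/μ = 787·0.1178·0.0933/0.00119 = 7269.
ε/D_h = 0.00014/0.0933 = 0.0015; Haaland gives 1/√f = -1.8 log₁₀[0.000172+0.000949] = 5.311, so f = 0.03546.
ΔP = f(L/D_h)(ρV²/2) = 0.03546·30.38/0.0933·5.461 = 63.04 Pa.

ΔP ≈ 63.04 Pa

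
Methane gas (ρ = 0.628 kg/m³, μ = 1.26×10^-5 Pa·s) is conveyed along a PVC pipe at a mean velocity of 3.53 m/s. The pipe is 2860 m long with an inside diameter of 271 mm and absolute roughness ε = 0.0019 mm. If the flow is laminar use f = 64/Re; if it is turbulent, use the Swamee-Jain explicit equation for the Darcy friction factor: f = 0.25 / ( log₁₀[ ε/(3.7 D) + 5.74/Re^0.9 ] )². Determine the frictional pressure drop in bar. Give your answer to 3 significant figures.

Reynolds number Re = ρVD/μ = 0.628 · 3.53 · 0.271 / 1.26e-05 = 4.768e+04.
Re > 4000 → turbulent. Relative roughness ε/D = 1.9e-06/0.271 = 7.01e-06. Swamee-Jain: f = 0.25/(log₁₀[7.01e-06/3.7 + 5.74/4.768e+04^0.9])² = 0.25/(log₁₀[1.89e-06 + 0.000354])² = 0.25/(-3.449)² = 0.02101.
Darcy-Weisbach: ΔP = f(L/D)(ρV²/2) = 0.02101·(2860/0.271)·(0.628·3.53²/2) = 0.02101·1.055e+04·3.913 = 867.7 Pa.
ΔP = 867.7 Pa = 0.00868 bar.

ΔP ≈ 0.00868 bar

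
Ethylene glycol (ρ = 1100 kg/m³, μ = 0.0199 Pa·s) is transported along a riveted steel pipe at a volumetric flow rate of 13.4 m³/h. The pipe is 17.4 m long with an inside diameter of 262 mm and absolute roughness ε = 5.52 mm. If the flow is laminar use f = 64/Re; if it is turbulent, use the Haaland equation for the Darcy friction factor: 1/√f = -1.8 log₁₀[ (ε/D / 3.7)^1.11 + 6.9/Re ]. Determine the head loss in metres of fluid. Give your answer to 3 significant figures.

Q = 13.4 m³/h = 13.4/3600 = 0.003722 m³/s.
Cross-sectional area A = πD²/4 = π(0.262)²/4 = 0.05391 m²; mean velocity V = Q/A = 0.003722/0.05391 = 0.06904 m/s.
Reynolds number Re = ρVD/μ = 1100 · 0.06904 · 0.262 / 0.0199 = 999.9.
Re < 2300 → laminar flow, so f = 64/Re = 64/999.9 = 0.06401 (the turbulent correlation is not needed).
Darcy-Weisbach: ΔP = f(L/D)(ρV²/2) = 0.06401·(17.4/0.262)·(1100·0.06904²/2) = 0.06401·66.41·2.622 = 11.14 Pa.
Head loss h_f = ΔP/(ρg) = 11.14/(1100·9.81) = 0.00103 m.

h_f ≈ 0.00103 m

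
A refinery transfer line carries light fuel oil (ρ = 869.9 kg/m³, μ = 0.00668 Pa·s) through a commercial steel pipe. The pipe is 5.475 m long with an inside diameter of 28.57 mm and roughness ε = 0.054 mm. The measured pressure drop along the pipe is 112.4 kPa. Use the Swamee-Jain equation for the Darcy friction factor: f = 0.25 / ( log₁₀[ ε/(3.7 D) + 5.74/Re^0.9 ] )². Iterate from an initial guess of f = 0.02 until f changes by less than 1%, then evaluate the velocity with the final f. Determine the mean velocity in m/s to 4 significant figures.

V ≈ 6.842 m/s

Rearranging Darcy-Weisbach: V = √(2·ΔP·D/(f·L·ρ)). With ε/D = 5.4e-05/0.02857 = 0.00189, iterate starting from f = 0.02:
  f = 0.02 → V = √(2·1.124e+05·0.02857/(0.02·5.475·869.9)) = 8.211 m/s; Re = ρVD/μ = 3.055e+04; f → 0.02808
  f = 0.02808 → V = 6.929 m/s; Re = 2.578e+04; f → 0.02875
  f = 0.02875 → V = 6.848 m/s; Re = 2.548e+04; f → 0.0288
Converged (Δf/f < 1%). With the final f = 0.0288: V = √(2·1.124e+05·0.02857/(0.0288·5.475·869.9)) = 6.842 m/s.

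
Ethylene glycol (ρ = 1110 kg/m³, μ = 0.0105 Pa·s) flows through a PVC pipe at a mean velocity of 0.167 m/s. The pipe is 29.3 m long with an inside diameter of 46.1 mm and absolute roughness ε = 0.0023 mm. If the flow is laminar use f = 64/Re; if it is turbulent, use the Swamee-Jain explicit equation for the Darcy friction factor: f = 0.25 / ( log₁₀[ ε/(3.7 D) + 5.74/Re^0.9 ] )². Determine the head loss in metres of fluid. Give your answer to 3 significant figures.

Reynolds number Re = ρVD/μ = 1110 · 0.167 · 0.0461 / 0.0105 = 813.9.
Re < 2300 → laminar flow, so f = 64/Re = 64/813.9 = 0.07864 (the turbulent correlation is not needed).
Darcy-Weisbach: ΔP = f(L/D)(ρV²/2) = 0.07864·(29.3/0.0461)·(1110·0.167²/2) = 0.07864·635.6·15.48 = 773.6 Pa.
Head loss h_f = ΔP/(ρg) = 773.6/(1110·9.81) = 0.0710 m.

h_f ≈ 0.0710 m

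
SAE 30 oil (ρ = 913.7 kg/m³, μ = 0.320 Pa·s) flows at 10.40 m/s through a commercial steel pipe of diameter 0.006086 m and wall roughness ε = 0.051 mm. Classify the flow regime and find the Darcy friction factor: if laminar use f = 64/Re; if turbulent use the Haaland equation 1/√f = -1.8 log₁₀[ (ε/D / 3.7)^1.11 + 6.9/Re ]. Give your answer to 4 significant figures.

Re = ρVD/μ = 913.7·10.4·0.006086/0.32 = 180.7.
Re < 2300 → laminar, so f = 64/Re = 0.3541 (roughness is irrelevant in laminar flow).

f ≈ 0.3541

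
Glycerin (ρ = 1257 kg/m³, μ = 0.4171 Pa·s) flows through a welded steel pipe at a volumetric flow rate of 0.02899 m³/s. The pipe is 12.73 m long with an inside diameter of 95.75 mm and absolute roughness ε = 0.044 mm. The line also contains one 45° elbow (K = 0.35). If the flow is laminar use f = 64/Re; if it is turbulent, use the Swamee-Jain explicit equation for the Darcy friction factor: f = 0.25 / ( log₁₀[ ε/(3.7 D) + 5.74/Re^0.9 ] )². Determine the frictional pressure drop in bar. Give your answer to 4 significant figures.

ΔP ≈ 0.7818 bar

Cross-sectional area A = πD²/4 = π(0.09575)²/4 = 0.007201 m²; mean velocity V = Q/A = 0.02899/0.007201 = 4.026 m/s.
Reynolds number Re = ρVD/μ = 1257 · 4.026 · 0.09575 / 0.417 = 1162.
Re < 2300 → laminar flow, so f = 64/Re = 64/1162 = 0.05509 (the turbulent correlation is not needed).
Total minor-loss coefficient ΣK = 1·0.35 = 0.35.
ΔP = [f·L/D + ΣK]·(ρV²/2) = [0.05509·12.73/0.09575 + 0.35]·(1257·4.026²/2) = [7.324 + 0.35]·1.019e+04 = 7.818e+04 Pa.
ΔP = 7.818e+04 Pa = 0.7818 bar.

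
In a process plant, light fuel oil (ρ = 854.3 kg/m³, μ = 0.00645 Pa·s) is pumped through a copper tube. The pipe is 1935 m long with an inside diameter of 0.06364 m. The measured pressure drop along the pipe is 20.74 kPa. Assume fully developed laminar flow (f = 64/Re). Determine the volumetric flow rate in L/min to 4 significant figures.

Q ≈ 40.14 L/min

For laminar flow, f = 64/Re with Re = ρVD/μ, so Darcy-Weisbach reduces to ΔP = 32μLV/D². Solving for V: V = ΔP·D²/(32μL) = 2.074e+04·(0.06364)²/(32·0.00645·1935) = 0.2103 m/s.
Check: Re = ρVD/μ = 854.3·0.2103·0.06364/0.00645 = 1773 < 2300, so the laminar assumption holds.
Q = V·A = 0.2103·(π/4·0.06364²) = 0.000669 m³/s = 40.14 L/min.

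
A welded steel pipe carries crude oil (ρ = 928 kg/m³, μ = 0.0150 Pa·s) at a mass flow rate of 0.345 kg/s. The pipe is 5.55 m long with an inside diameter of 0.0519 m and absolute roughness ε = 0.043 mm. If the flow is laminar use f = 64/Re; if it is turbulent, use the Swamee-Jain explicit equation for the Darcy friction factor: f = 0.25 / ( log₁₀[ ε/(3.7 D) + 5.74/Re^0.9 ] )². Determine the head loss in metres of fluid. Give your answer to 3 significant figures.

A = πD²/4 = π(0.0519)²/4 = 0.002116 m²; mean velocity V = ṁ/(ρA) = 0.345/(928 · 0.002116) = 0.1757 m/s.
Reynolds number Re = ρVD/μ = 928 · 0.1757 · 0.0519 / 0.015 = 564.2.
Re < 2300 → laminar flow, so f = 64/Re = 64/564.2 = 0.1134 (the turbulent correlation is not needed).
Darcy-Weisbach: ΔP = f(L/D)(ρV²/2) = 0.1134·(5.55/0.0519)·(928·0.1757²/2) = 0.1134·106.9·14.33 = 173.8 Pa.
Head loss h_f = ΔP/(ρg) = 173.8/(928·9.81) = 0.0191 m.

h_f ≈ 0.0191 m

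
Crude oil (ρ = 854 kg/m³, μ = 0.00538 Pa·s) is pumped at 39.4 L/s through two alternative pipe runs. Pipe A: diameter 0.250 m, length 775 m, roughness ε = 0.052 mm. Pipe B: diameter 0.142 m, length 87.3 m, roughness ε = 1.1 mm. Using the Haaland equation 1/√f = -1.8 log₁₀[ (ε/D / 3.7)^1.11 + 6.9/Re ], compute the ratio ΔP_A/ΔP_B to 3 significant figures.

ΔP_A/ΔP_B ≈ 0.342

Pipe A: V = Q/A = 0.0394/0.04909 = 0.8027 m/s; Re = 3.185e+04; ε/D = 0.000208; Haaland → f = 0.02346; ΔP_A = f(L/D)(ρV²/2) = 2e+04 Pa.
Pipe B: V = Q/A = 0.0394/0.01584 = 2.488 m/s; Re = 5.608e+04; ε/D = 0.00775; Haaland → f = 0.03605; ΔP_B = f(L/D)(ρV²/2) = 5.857e+04 Pa.
ΔP_A/ΔP_B = 2e+04/5.857e+04 = 0.342.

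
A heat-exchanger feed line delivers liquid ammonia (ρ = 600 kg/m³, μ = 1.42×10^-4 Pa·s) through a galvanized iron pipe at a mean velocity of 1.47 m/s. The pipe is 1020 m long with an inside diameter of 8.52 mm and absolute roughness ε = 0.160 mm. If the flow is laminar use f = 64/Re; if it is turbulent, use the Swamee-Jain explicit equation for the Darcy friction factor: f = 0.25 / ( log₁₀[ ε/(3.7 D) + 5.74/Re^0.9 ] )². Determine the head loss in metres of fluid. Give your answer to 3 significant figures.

Reynolds number Re = ρVD/μ = 600 · 1.47 · 0.00852 / 0.000142 = 5.292e+04.
Re > 4000 → turbulent. Relative roughness ε/D = 0.00016/0.00852 = 0.0188. Swamee-Jain: f = 0.25/(log₁₀[0.0188/3.7 + 5.74/5.292e+04^0.9])² = 0.25/(log₁₀[0.00508 + 0.000322])² = 0.25/(-2.268)² = 0.04861.
Darcy-Weisbach: ΔP = f(L/D)(ρV²/2) = 0.04861·(1020/0.00852)·(600·1.47²/2) = 0.04861·1.197e+05·648.3 = 3.773e+06 Pa.
Head loss h_f = ΔP/(ρg) = 3.773e+06/(600·9.81) = 641 m.

h_f ≈ 641 m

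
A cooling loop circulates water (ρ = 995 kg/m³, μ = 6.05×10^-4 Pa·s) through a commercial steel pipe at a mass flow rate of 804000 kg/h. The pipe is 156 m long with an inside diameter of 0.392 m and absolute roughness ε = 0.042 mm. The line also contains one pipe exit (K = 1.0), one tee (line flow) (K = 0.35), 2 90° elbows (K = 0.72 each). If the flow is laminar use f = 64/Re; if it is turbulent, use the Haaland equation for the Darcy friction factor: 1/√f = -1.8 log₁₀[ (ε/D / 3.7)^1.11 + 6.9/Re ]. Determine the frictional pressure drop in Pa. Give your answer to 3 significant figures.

ΔP ≈ 13900 Pa

ṁ = 804000 kg/h = 804000/3600 = 223.3 kg/s.
A = πD²/4 = π(0.392)²/4 = 0.1207 m²; mean velocity V = ṁ/(ρA) = 223.3/(995 · 0.1207) = 1.86 m/s.
Reynolds number Re = ρVD/μ = 995 · 1.86 · 0.392 / 0.000605 = 1.199e+06.
Re > 4000 → turbulent. Relative roughness ε/D = 4.2e-05/0.392 = 0.000107. Haaland: 1/√f = -1.8 log₁₀[(0.000107/3.7)^1.11 + 6.9/1.199e+06] = -1.8 log₁₀[9.17e-06 + 5.75e-06] = 8.687, so f = 0.01325.
Total minor-loss coefficient ΣK = 1·1 + 1·0.35 + 2·0.72 = 2.79.
ΔP = [f·L/D + ΣK]·(ρV²/2) = [0.01325·156/0.392 + 2.79]·(995·1.86²/2) = [5.274 + 2.79]·1721 = 1.388e+04 Pa.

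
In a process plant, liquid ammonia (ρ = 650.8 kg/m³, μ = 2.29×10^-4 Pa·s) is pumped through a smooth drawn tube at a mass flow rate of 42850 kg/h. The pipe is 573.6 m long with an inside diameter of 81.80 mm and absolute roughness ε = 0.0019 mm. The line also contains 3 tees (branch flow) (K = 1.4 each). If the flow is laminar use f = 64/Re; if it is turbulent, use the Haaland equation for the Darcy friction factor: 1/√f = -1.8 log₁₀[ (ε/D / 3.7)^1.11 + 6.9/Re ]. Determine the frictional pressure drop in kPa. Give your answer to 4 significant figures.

ΔP ≈ 359.0 kPa

ṁ = 42850 kg/h = 42850/3600 = 11.9 kg/s.
A = πD²/4 = π(0.0818)²/4 = 0.005255 m²; mean velocity V = ṁ/(ρA) = 11.9/(650.8 · 0.005255) = 3.48 m/s.
Reynolds number Re = ρVD/μ = 650.8 · 3.48 · 0.0818 / 0.000229 = 8.09e+05.
Re > 4000 → turbulent. Relative roughness ε/D = 1.9e-06/0.0818 = 2.32e-05. Haaland: 1/√f = -1.8 log₁₀[(2.32e-05/3.7)^1.11 + 6.9/8.09e+05] = -1.8 log₁₀[1.68e-06 + 8.53e-06] = 8.984, so f = 0.01239.
Total minor-loss coefficient ΣK = 3·1.4 = 4.2.
ΔP = [f·L/D + ΣK]·(ρV²/2) = [0.01239·573.6/0.0818 + 4.2]·(650.8·3.48²/2) = [86.88 + 4.2]·3941 = 3.59e+05 Pa.
ΔP = 3.59e+05 Pa = 359.0 kPa.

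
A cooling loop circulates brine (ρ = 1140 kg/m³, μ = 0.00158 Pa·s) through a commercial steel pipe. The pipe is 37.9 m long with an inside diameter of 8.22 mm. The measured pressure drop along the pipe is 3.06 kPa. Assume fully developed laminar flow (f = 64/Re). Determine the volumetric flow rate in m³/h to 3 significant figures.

Q ≈ 0.0206 m³/h

For laminar flow, f = 64/Re with Re = ρVD/μ, so Darcy-Weisbach reduces to ΔP = 32μLV/D². Solving for V: V = ΔP·D²/(32μL) = 3060·(0.00822)²/(32·0.00158·37.9) = 0.1079 m/s.
Check: Re = ρVD/μ = 1140·0.1079·0.00822/0.00158 = 639.9 < 2300, so the laminar assumption holds.
Q = V·A = 0.1079·(π/4·0.00822²) = 5.726e-06 m³/s = 0.0206 m³/h.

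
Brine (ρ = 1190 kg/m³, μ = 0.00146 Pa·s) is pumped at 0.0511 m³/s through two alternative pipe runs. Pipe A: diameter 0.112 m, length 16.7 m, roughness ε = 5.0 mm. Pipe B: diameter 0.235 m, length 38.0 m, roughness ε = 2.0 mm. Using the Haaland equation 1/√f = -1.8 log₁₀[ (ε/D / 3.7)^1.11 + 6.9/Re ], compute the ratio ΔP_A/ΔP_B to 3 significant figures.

Pipe A: V = Q/A = 0.0511/0.009852 = 5.187 m/s; Re = 4.735e+05; ε/D = 0.0446; Haaland → f = 0.06812; ΔP_A = f(L/D)(ρV²/2) = 1.626e+05 Pa.
Pipe B: V = Q/A = 0.0511/0.04337 = 1.178 m/s; Re = 2.257e+05; ε/D = 0.00851; Haaland → f = 0.03626; ΔP_B = f(L/D)(ρV²/2) = 4843 Pa.
ΔP_A/ΔP_B = 1.626e+05/4843 = 33.6.

ΔP_A/ΔP_B ≈ 33.6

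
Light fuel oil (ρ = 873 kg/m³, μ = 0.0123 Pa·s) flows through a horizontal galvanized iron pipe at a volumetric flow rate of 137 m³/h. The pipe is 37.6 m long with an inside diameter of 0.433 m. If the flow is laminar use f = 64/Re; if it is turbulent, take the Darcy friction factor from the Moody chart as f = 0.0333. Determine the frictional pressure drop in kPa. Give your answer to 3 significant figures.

Q = 137 m³/h = 137/3600 = 0.03806 m³/s.
Cross-sectional area A = πD²/4 = π(0.433)²/4 = 0.1473 m²; mean velocity V = Q/A = 0.03806/0.1473 = 0.2584 m/s.
Reynolds number Re = ρVD/μ = 873 · 0.2584 · 0.433 / 0.0123 = 7942.
Re > 4000 → turbulent; use the Moody-chart value f = 0.0333.
Darcy-Weisbach: ΔP = f(L/D)(ρV²/2) = 0.0333·(37.6/0.433)·(873·0.2584²/2) = 0.0333·86.84·29.15 = 84.3 Pa.
ΔP = 84.3 Pa = 0.0843 kPa.

ΔP ≈ 0.0843 kPa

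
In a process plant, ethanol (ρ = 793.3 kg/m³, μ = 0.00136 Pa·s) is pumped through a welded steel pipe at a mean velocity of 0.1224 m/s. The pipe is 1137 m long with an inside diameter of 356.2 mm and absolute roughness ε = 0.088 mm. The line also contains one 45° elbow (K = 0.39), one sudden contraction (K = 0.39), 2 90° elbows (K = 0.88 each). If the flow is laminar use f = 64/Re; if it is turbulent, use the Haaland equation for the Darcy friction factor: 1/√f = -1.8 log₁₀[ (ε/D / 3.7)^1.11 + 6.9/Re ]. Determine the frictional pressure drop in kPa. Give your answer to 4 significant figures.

Reynolds number Re = ρVD/μ = 793.3 · 0.1224 · 0.3562 / 0.00136 = 2.543e+04.
Re > 4000 → turbulent. Relative roughness ε/D = 8.8e-05/0.3562 = 0.000247. Haaland: 1/√f = -1.8 log₁₀[(0.000247/3.7)^1.11 + 6.9/2.543e+04] = -1.8 log₁₀[2.32e-05 + 0.000271] = 6.356, so f = 0.02476.
Total minor-loss coefficient ΣK = 1·0.39 + 1·0.39 + 2·0.88 = 2.54.
ΔP = [f·L/D + ΣK]·(ρV²/2) = [0.02476·1137/0.3562 + 2.54]·(793.3·0.1224²/2) = [79.02 + 2.54]·5.943 = 484.7 Pa.
ΔP = 484.7 Pa = 0.4847 kPa.

ΔP ≈ 0.4847 kPa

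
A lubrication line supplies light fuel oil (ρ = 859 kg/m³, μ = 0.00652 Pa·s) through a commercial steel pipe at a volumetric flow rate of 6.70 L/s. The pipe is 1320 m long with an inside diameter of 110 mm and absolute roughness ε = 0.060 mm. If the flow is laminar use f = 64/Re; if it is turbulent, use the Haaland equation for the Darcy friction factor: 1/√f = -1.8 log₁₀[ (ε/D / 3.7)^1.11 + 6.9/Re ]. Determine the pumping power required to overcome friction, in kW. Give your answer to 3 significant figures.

P ≈ 0.539 kW

Q = 6.70 L/s = 6.70/1000 = 0.0067 m³/s.
Cross-sectional area A = πD²/4 = π(0.11)²/4 = 0.009503 m²; mean velocity V = Q/A = 0.0067/0.009503 = 0.705 m/s.
Reynolds number Re = ρVD/μ = 859 · 0.705 · 0.11 / 0.00652 = 1.022e+04.
Re > 4000 → turbulent. Relative roughness ε/D = 6e-05/0.11 = 0.000545. Haaland: 1/√f = -1.8 log₁₀[(0.000545/3.7)^1.11 + 6.9/1.022e+04] = -1.8 log₁₀[5.59e-05 + 0.000675] = 5.645, so f = 0.03138.
Darcy-Weisbach: ΔP = f(L/D)(ρV²/2) = 0.03138·(1320/0.11)·(859·0.705²/2) = 0.03138·1.2e+04·213.5 = 8.04e+04 Pa.
Pumping power P = QΔP = 0.0067·8.04e+04 = 538.7 W = 0.539 kW.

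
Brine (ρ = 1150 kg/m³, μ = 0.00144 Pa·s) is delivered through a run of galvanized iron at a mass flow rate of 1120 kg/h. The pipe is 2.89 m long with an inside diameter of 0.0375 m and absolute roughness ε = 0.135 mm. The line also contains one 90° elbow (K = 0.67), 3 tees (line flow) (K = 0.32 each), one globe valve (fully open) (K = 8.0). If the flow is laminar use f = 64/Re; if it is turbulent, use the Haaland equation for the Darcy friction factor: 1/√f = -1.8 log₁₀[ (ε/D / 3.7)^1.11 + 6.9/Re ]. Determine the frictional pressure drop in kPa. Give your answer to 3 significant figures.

ΔP ≈ 0.433 kPa

ṁ = 1120 kg/h = 1120/3600 = 0.3111 kg/s.
A = πD²/4 = π(0.0375)²/4 = 0.001104 m²; mean velocity V = ṁ/(ρA) = 0.3111/(1150 · 0.001104) = 0.2449 m/s.
Reynolds number Re = ρVD/μ = 1150 · 0.2449 · 0.0375 / 0.00144 = 7336.
Re > 4000 → turbulent. Relative roughness ε/D = 0.000135/0.0375 = 0.0036. Haaland: 1/√f = -1.8 log₁₀[(0.0036/3.7)^1.11 + 6.9/7336] = -1.8 log₁₀[0.000454 + 0.000941] = 5.14, so f = 0.03785.
Total minor-loss coefficient ΣK = 1·0.67 + 3·0.32 + 1·8 = 9.63.
ΔP = [f·L/D + ΣK]·(ρV²/2) = [0.03785·2.89/0.0375 + 9.63]·(1150·0.2449²/2) = [2.917 + 9.63]·34.5 = 432.8 Pa.
ΔP = 432.8 Pa = 0.433 kPa.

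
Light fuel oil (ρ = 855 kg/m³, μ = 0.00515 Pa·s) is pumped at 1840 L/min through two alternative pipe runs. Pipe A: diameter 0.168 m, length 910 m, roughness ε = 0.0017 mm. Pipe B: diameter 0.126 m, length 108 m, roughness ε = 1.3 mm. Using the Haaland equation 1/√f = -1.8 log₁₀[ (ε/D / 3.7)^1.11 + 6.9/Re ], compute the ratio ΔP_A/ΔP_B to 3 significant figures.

Pipe A: V = Q/A = 0.03067/0.02217 = 1.383 m/s; Re = 3.859e+04; ε/D = 1.01e-05; Haaland → f = 0.022; ΔP_A = f(L/D)(ρV²/2) = 9.748e+04 Pa.
Pipe B: V = Q/A = 0.03067/0.01247 = 2.459 m/s; Re = 5.145e+04; ε/D = 0.0103; Haaland → f = 0.03944; ΔP_B = f(L/D)(ρV²/2) = 8.741e+04 Pa.
ΔP_A/ΔP_B = 9.748e+04/8.741e+04 = 1.12.

ΔP_A/ΔP_B ≈ 1.12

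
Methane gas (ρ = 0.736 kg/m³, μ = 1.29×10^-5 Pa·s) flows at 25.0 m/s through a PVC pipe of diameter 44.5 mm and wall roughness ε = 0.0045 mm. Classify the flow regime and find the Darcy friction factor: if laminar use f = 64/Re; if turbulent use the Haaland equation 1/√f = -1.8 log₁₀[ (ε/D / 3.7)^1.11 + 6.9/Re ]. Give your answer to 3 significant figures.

Re = ρVD/μ = 0.736·25·0.0445/1.29e-05 = 6.347e+04.
Re > 4000 → turbulent. ε/D = 4.5e-06/0.0445 = 0.000101; Haaland: 1/√f = -1.8 log₁₀[8.6e-06 + 0.000109] = 7.075, so f = 0.01998.

f ≈ 0.0200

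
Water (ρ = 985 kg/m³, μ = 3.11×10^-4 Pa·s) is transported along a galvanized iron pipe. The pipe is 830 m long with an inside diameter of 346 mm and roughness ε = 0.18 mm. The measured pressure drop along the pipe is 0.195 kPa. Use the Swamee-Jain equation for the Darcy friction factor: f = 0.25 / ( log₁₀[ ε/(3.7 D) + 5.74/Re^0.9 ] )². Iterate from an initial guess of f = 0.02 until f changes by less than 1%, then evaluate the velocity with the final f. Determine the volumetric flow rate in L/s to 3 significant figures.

Rearranging Darcy-Weisbach: V = √(2·ΔP·D/(f·L·ρ)). With ε/D = 0.00018/0.346 = 0.00052, iterate starting from f = 0.02:
  f = 0.02 → V = √(2·195·0.346/(0.02·830·985)) = 0.09084 m/s; Re = ρVD/μ = 9.955e+04; f → 0.02051
  f = 0.02051 → V = 0.0897 m/s; Re = 9.83e+04; f → 0.02055
Converged (Δf/f < 1%). With the final f = 0.02055: V = √(2·195·0.346/(0.02055·830·985)) = 0.08963 m/s.
Q = V·A = 0.08963·(π/4·0.346²) = 0.008427 m³/s = 8.43 L/s.

Q ≈ 8.43 L/s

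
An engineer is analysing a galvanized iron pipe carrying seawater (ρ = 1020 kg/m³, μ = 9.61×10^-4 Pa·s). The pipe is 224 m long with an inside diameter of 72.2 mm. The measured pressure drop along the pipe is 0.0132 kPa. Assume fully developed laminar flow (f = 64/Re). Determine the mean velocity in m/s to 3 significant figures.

V ≈ 0.00999 m/s

For laminar flow, f = 64/Re with Re = ρVD/μ, so Darcy-Weisbach reduces to ΔP = 32μLV/D². Solving for V: V = ΔP·D²/(32μL) = 13.2·(0.0722)²/(32·0.000961·224) = 0.009989 m/s.
Check: Re = ρVD/μ = 1020·0.009989·0.0722/0.000961 = 765.5 < 2300, so the laminar assumption holds.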